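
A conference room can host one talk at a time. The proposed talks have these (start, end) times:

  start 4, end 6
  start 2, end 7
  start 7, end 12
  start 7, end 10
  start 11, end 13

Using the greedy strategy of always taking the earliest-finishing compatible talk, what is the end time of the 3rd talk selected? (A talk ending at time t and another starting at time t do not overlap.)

13

Order by finish time; keep every interval that doesn't clash with the previous kept one.
By end time: (4,6), (2,7), (7,10), (7,12), (11,13).
Pick (4,6); next start ≥ 6 → (7,10); next start ≥ 10 → (11,13).
Selected: (4,6) (7,10) (11,13)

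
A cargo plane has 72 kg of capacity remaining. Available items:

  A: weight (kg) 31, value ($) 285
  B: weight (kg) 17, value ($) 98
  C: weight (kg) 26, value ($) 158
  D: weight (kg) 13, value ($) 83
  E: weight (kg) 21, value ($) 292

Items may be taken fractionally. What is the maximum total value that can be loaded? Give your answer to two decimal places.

Order: E (292/21=13.90) > A (285/31=9.19) > D (83/13=6.38) > C (158/26=6.08) > B (98/17=5.76)
Fill: take E (21 @ 292) → take A (31 @ 285) → take D (13 @ 83) → take 7/26 of C → 42.54; 72/72 used.
Total value = 702.54

702.54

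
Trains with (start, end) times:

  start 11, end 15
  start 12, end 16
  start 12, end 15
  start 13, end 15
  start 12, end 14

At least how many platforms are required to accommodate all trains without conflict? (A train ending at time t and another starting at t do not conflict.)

The answer is the maximum number of intervals overlapping at any instant.
Events (time:±→running): 11:+→1 12:+→2 12:+→3 12:+→4 13:+→5 … peak 5.

5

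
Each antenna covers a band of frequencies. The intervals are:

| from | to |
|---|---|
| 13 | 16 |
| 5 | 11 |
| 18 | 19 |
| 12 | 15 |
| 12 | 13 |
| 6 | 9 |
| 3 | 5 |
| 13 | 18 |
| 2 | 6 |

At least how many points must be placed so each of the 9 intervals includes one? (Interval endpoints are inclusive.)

4

Sorted: [3,5] [2,6] [6,9] [5,11] [12,13] [12,15] [13,16] [13,18] [18,19]
{[3,5],[2,6]} hit by 5; {[6,9],[5,11]} hit by 9; {[12,13],[12,15],[13,16],[13,18]} hit by 13; {[18,19]} hit by 19.
Points: 5, 9, 13, 19 (4 total).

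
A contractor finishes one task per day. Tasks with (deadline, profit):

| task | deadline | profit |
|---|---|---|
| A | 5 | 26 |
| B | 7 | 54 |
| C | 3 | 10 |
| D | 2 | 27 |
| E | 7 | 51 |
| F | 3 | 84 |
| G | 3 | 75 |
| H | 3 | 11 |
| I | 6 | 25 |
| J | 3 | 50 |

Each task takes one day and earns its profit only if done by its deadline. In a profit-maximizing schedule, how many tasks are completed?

7

By profit: F(d3,84), G(d3,75), B(d7,54), E(d7,51), J(d3,50), D(d2,27), A(d5,26), I(d6,25), H(d3,11), C(d3,10)
F→slot 3; G→slot 2; B→slot 7; E→slot 6; J→slot 1; D skipped; A→slot 5; I→slot 4; H skipped; C skipped.
7 of 10 scheduled.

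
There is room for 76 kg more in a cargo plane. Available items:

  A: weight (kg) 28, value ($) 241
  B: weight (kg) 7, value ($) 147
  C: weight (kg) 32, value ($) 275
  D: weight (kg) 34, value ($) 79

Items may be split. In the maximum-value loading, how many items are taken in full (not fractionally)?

Greedy by value/weight ratio, highest first.
Order: B (147/7=21.00) > A (241/28=8.61) > C (275/32=8.59) > D (79/34=2.32)
Fill: take B (7 @ 147) → take A (28 @ 241) → take C (32 @ 275) → take 9/34 of D → 20.91; 76/76 used.
3 item(s) taken whole; one partial (take 9/34 of D).

3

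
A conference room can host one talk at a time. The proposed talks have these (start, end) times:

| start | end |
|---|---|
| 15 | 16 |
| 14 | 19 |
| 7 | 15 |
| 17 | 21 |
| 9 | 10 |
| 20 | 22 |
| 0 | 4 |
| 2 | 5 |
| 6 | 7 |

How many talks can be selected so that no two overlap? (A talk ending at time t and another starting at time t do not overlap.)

Sort by end time and greedily take each interval whose start is ≥ the last chosen end.
By end time: (0,4), (2,5), (6,7), (9,10), (7,15), (15,16), (14,19), (17,21), (20,22).
Pick (0,4); next start ≥ 4 → (6,7); next start ≥ 7 → (9,10); next start ≥ 10 → (15,16); next start ≥ 16 → (17,21).
Selected 5 talks.

5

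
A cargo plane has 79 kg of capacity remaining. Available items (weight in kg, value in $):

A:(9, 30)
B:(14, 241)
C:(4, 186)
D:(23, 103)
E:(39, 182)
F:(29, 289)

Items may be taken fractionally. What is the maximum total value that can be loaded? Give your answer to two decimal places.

865.33

Sort by value per unit weight and fill in that order.
Order: C (186/4=46.50) > B (241/14=17.21) > F (289/29=9.97) > E (182/39=4.67) > D (103/23=4.48) > A (30/9=3.33)
Fill: take C (4 @ 186) → take B (14 @ 241) → take F (29 @ 289) → take 32/39 of E → 149.33; 79/79 used.
Total value = 865.33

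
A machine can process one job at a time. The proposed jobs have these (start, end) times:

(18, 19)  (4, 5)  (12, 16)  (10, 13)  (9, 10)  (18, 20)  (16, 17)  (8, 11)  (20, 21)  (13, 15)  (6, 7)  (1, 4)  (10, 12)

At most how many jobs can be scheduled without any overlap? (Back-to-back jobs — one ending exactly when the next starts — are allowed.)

9

Order by finish time; keep every interval that doesn't clash with the previous kept one.
Sorted by end: (1,4)  (4,5)  (6,7)  (9,10)  (8,11)  (10,12)  (10,13)  (13,15)  (12,16)  (16,17)  (18,19)  (18,20)  (20,21)
take (1,4); take (4,5); take (6,7); take (9,10); take (10,12); take (13,15); take (16,17); take (18,19); skip (18,20); take (20,21).
Selected 9 jobs.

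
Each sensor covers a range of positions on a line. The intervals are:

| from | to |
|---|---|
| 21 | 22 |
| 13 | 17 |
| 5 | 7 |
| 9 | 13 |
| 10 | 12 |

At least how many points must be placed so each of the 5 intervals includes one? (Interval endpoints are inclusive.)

4

Sort by right endpoint; whenever an interval is uncovered, place a point at its right end.
By right end: [5,7]  [10,12]  [9,13]  [13,17]  [21,22]
[5,7] uncovered → point at 7; [10,12] uncovered → point at 12; [13,17] uncovered → point at 17; [21,22] uncovered → point at 22.
Points: 7, 12, 17, 22 (4 total).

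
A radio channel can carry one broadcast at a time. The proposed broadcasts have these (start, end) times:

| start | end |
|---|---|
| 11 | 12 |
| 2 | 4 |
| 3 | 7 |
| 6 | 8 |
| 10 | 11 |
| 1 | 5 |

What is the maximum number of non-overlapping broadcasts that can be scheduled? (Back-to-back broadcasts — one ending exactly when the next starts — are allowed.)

By end time: (2,4), (1,5), (3,7), (6,8), (10,11), (11,12).
Pick (2,4); next start ≥ 4 → (6,8); next start ≥ 8 → (10,11); next start ≥ 11 → (11,12).
Selected 4 broadcasts.

4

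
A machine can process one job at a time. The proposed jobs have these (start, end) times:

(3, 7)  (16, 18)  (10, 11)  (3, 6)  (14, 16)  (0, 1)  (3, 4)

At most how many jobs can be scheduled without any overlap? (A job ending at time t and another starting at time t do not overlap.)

Sorted by end: (0,1)  (3,4)  (3,6)  (3,7)  (10,11)  (14,16)  (16,18)
take (0,1); take (3,4); take (10,11); take (14,16); take (16,18).
Selected 5 jobs.

5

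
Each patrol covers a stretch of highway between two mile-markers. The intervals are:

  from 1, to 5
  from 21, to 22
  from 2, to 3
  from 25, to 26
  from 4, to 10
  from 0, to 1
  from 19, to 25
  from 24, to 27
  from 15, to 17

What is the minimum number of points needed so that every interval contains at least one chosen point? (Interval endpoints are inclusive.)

Sort by right endpoint; whenever an interval is uncovered, place a point at its right end.
By right end: [0,1]  [2,3]  [1,5]  [4,10]  [15,17]  [21,22]  [19,25]  [25,26]  [24,27]
[0,1] uncovered → point at 1; [2,3] uncovered → point at 3; [4,10] uncovered → point at 10; [15,17] uncovered → point at 17; [21,22] uncovered → point at 22; [25,26] uncovered → point at 26.
Points: 1, 3, 10, 17, 22, 26 (6 total).

6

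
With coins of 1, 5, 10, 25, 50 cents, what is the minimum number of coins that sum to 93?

7

Use the largest denomination that fits, subtract, and repeat.
93 = 1×50 + 1×25 + 1×10 + 1×5 + 3×1
Total coins = 1 + 1 + 1 + 1 + 3 = 7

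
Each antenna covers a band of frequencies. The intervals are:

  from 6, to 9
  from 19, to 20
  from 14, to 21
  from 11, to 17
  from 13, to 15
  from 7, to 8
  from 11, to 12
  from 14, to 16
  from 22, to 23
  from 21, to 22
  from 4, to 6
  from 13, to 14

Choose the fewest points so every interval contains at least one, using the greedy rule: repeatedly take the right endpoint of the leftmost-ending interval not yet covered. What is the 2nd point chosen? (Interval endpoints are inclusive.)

Process intervals by earliest right end; each time one isn't hit yet, stab at its right endpoint.
By right end: [4,6]  [7,8]  [6,9]  [11,12]  [13,14]  [13,15]  [14,16]  [11,17]  [19,20]  [14,21]  [21,22]  [22,23]
[4,6] uncovered → point at 6; [7,8] uncovered → point at 8; [11,12] uncovered → point at 12; [13,14] uncovered → point at 14; [19,20] uncovered → point at 20; [21,22] uncovered → point at 22.
Points: 6, 8, 12, 14, 20, 22 (6 total).

8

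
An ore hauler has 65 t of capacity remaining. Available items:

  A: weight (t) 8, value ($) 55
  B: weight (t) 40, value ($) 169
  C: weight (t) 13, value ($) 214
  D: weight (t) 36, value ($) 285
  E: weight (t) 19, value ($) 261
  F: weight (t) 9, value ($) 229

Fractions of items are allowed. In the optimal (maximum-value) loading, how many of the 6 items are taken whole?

Order: F (229/9=25.44) > C (214/13=16.46) > E (261/19=13.74) > D (285/36=7.92) > A (55/8=6.88) > B (169/40=4.22)
Fill: take F (9 @ 229) → take C (13 @ 214) → take E (19 @ 261) → take 24/36 of D → 190.00; 65/65 used.
3 item(s) taken whole; one partial (take 24/36 of D).

3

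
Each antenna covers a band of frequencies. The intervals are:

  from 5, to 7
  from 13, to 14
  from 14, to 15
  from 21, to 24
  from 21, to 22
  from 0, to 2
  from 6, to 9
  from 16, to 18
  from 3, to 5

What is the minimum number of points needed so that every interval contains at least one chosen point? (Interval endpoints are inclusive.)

Process intervals by earliest right end; each time one isn't hit yet, stab at its right endpoint.
By right end: [0,2]  [3,5]  [5,7]  [6,9]  [13,14]  [14,15]  [16,18]  [21,22]  [21,24]
[0,2] uncovered → point at 2; [3,5] uncovered → point at 5; [6,9] uncovered → point at 9; [13,14] uncovered → point at 14; [16,18] uncovered → point at 18; [21,22] uncovered → point at 22.
Points: 2, 5, 9, 14, 18, 22 (6 total).

6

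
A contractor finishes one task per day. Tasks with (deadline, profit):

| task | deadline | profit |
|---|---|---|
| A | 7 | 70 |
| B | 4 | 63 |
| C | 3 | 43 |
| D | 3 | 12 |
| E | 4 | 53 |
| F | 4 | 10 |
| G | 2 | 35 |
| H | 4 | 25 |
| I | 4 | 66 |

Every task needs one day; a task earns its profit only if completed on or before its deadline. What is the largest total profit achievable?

Sort by profit descending; place each in the latest free slot ≤ its deadline.
By profit: A(d7,70), I(d4,66), B(d4,63), E(d4,53), C(d3,43), G(d2,35), H(d4,25), D(d3,12), F(d4,10)
A→slot 7; I→slot 4; B→slot 3; E→slot 2; C→slot 1; G skipped; H skipped; D skipped; F skipped.
Profit = 43 + 53 + 63 + 66 + 70 = 295

295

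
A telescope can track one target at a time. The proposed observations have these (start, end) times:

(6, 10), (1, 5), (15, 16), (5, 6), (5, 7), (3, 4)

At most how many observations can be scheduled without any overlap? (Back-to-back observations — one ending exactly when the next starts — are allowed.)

4

Sorted by end: (3,4)  (1,5)  (5,6)  (5,7)  (6,10)  (15,16)
take (3,4); take (5,6); take (6,10); take (15,16).
Selected 4 observations.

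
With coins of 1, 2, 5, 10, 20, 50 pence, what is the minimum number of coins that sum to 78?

5

Use the largest denomination that fits, subtract, and repeat.
78 − 1×50→28 − 1×20→8 − 1×5→3 − 1×2→1 − 1×1→0
Total coins = 1 + 1 + 1 + 1 + 1 = 5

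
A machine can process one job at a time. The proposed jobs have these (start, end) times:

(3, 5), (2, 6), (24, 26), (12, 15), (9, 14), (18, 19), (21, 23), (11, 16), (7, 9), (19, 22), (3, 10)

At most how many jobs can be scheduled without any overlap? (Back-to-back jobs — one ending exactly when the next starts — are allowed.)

6

Sort by end time and greedily take each interval whose start is ≥ the last chosen end.
By end time: (3,5), (2,6), (7,9), (3,10), (9,14), (12,15), (11,16), (18,19), (19,22), (21,23), (24,26).
Pick (3,5); next start ≥ 5 → (7,9); next start ≥ 9 → (9,14); next start ≥ 14 → (18,19); next start ≥ 19 → (19,22); next start ≥ 22 → (24,26).
Selected 6 jobs.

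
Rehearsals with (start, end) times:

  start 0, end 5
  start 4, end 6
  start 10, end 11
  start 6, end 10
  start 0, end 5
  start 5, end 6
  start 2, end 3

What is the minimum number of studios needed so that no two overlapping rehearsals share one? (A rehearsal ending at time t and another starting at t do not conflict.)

The answer is the maximum number of intervals overlapping at any instant.
Events (time:±→running): 0:+→1 0:+→2 2:+→3 … peak 3.

3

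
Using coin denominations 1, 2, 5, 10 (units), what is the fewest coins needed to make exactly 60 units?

Greedy: take as many of the largest coin as possible, then repeat with the remainder.
60 = 6×10
Total coins = 6 = 6

6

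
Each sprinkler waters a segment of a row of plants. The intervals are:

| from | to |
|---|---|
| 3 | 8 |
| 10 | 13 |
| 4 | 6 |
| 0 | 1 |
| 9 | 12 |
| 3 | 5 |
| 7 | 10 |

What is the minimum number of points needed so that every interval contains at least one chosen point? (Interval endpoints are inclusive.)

3

Sort by right endpoint; whenever an interval is uncovered, place a point at its right end.
By right end: [0,1]  [3,5]  [4,6]  [3,8]  [7,10]  [9,12]  [10,13]
[0,1] uncovered → point at 1; [3,5] uncovered → point at 5; [7,10] uncovered → point at 10.
Points: 1, 5, 10 (3 total).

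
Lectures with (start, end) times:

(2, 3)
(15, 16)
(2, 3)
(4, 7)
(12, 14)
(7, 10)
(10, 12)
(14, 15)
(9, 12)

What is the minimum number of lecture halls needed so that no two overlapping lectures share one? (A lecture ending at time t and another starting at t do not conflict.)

2

The answer is the maximum number of intervals overlapping at any instant.
Events (time:±→running): 2:+→1 2:+→2 … peak 2.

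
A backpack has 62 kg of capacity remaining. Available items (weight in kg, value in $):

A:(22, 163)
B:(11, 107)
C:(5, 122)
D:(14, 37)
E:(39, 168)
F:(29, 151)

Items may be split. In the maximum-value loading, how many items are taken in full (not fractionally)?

Sort by value per unit weight and fill in that order.
Ratios (sorted): C 24.40, B 9.73, A 7.41, F 5.21, E 4.31, D 2.64
take C (5 @ 122); take B (11 @ 107); take A (22 @ 163); take 24/29 of F → 124.97. Capacity used 62/62.
3 item(s) taken whole; one partial (take 24/29 of F).

3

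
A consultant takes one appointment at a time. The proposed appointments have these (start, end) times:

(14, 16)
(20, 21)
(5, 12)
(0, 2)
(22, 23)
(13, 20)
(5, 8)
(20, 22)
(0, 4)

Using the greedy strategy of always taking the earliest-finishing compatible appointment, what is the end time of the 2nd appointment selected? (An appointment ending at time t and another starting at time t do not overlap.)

Sorted by end: (0,2)  (0,4)  (5,8)  (5,12)  (14,16)  (13,20)  (20,21)  (20,22)  (22,23)
take (0,2); skip (0,4); take (5,8); take (14,16); take (20,21); take (22,23).
Selected: (0,2) (5,8) (14,16) (20,21) (22,23)

8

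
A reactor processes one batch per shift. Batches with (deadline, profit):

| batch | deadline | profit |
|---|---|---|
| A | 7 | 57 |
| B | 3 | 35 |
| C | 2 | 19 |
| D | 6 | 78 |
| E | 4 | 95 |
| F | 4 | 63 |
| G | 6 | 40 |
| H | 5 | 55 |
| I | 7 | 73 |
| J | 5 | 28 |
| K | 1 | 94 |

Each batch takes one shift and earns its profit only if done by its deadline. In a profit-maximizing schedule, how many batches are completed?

Take jobs in profit order; each goes to the latest open slot no later than its deadline.
By profit: E(d4,95), K(d1,94), D(d6,78), I(d7,73), F(d4,63), A(d7,57), H(d5,55), G(d6,40), B(d3,35), J(d5,28), C(d2,19)
E→slot 4; K→slot 1; D→slot 6; I→slot 7; F→slot 3; A→slot 5; H→slot 2; G skipped; B skipped; J skipped; C skipped.
7 of 11 scheduled.

7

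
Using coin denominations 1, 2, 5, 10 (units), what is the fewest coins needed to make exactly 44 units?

44 = 4×10 + 2×2
Total coins = 4 + 2 = 6

6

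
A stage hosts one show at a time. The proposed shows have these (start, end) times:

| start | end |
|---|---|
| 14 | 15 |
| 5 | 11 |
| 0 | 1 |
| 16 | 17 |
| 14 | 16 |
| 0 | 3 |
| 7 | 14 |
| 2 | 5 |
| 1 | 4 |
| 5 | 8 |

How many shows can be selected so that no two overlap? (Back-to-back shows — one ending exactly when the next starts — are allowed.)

5

Greedy by earliest finish: after sorting by end time, pick each interval compatible with the last pick.
Sorted by end: (0,1)  (0,3)  (1,4)  (2,5)  (5,8)  (5,11)  (7,14)  (14,15)  (14,16)  (16,17)
take (0,1); skip (0,3); take (1,4); take (5,8); take (14,15); take (16,17).
Selected 5 shows.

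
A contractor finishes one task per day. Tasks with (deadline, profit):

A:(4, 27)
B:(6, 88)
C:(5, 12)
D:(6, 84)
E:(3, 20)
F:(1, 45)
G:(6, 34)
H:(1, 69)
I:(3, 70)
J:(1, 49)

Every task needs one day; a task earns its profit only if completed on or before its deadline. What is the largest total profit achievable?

372

Take jobs in profit order; each goes to the latest open slot no later than its deadline.
By profit: B(d6,88), D(d6,84), I(d3,70), H(d1,69), J(d1,49), F(d1,45), G(d6,34), A(d4,27), E(d3,20), C(d5,12)
B→slot 6; D→slot 5; I→slot 3; H→slot 1; J skipped; F skipped; G→slot 4; A→slot 2; E skipped; C skipped.
Profit = 69 + 27 + 70 + 34 + 84 + 88 = 372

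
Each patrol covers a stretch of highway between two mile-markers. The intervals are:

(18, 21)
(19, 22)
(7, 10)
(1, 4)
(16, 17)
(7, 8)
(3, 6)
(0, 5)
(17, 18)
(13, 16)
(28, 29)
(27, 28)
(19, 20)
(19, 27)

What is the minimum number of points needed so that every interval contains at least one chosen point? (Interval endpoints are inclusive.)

6

Sorted: [1,4] [0,5] [3,6] [7,8] [7,10] [13,16] [16,17] [17,18] [19,20] [18,21] [19,22] [19,27] [27,28] [28,29]
{[1,4],[0,5],[3,6]} hit by 4; {[7,8],[7,10]} hit by 8; {[13,16],[16,17]} hit by 16; {[17,18]} hit by 18; {[19,20],[18,21],[19,22],[19,27]} hit by 20; {[27,28],[28,29]} hit by 28.
Points: 4, 8, 16, 18, 20, 28 (6 total).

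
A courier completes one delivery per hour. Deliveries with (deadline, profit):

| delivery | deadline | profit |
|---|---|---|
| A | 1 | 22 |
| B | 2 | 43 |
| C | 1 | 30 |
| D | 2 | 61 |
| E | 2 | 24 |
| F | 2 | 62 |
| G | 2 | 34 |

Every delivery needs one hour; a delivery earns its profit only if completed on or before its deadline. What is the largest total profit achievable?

123

Take jobs in profit order; each goes to the latest open slot no later than its deadline.
By profit: F(d2,62), D(d2,61), B(d2,43), G(d2,34), C(d1,30), E(d2,24), A(d1,22)
F→slot 2; D→slot 1; B skipped; G skipped; C skipped; E skipped; A skipped.
Profit = 61 + 62 = 123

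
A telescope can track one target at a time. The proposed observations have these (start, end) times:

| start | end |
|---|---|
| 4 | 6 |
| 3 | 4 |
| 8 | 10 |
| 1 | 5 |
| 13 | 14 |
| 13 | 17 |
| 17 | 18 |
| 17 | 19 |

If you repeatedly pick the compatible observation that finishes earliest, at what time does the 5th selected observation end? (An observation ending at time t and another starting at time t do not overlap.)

By end time: (3,4), (1,5), (4,6), (8,10), (13,14), (13,17), (17,18), (17,19).
Pick (3,4); next start ≥ 4 → (4,6); next start ≥ 6 → (8,10); next start ≥ 10 → (13,14); next start ≥ 14 → (17,18).
Selected: (3,4) (4,6) (8,10) (13,14) (17,18)

18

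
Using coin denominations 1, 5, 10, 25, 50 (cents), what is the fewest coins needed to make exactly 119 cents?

Use the largest denomination that fits, subtract, and repeat.
119 = 2×50 + 1×10 + 1×5 + 4×1
Total coins = 2 + 1 + 1 + 4 = 8

8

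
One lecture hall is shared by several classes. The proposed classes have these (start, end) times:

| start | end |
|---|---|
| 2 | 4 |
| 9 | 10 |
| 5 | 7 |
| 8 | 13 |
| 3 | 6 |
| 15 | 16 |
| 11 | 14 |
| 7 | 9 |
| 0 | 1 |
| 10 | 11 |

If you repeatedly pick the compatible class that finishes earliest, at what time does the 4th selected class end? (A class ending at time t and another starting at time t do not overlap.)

Order by finish time; keep every interval that doesn't clash with the previous kept one.
Sorted by end: (0,1)  (2,4)  (3,6)  (5,7)  (7,9)  (9,10)  (10,11)  (8,13)  (11,14)  (15,16)
take (0,1); take (2,4); take (5,7); take (7,9); take (9,10); take (10,11); take (11,14); take (15,16).
Selected: (0,1) (2,4) (5,7) (7,9) (9,10) (10,11) (11,14) (15,16)

9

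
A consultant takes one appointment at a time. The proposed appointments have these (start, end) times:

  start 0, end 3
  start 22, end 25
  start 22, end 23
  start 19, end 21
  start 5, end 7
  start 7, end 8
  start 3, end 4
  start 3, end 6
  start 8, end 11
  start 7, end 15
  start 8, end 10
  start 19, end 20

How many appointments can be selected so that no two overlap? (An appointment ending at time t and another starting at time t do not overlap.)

Sorted by end: (0,3)  (3,4)  (3,6)  (5,7)  (7,8)  (8,10)  (8,11)  (7,15)  (19,20)  (19,21)  (22,23)  (22,25)
take (0,3); take (3,4); take (5,7); take (7,8); take (8,10); skip (7,15); take (19,20); take (22,23); skip (22,25).
Selected 7 appointments.

7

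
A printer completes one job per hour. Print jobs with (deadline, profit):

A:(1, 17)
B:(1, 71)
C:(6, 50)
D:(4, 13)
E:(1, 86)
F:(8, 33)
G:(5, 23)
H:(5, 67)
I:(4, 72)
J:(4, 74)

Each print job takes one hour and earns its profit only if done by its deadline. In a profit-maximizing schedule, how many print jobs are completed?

Take jobs in profit order; each goes to the latest open slot no later than its deadline.
By profit: E(d1,86), J(d4,74), I(d4,72), B(d1,71), H(d5,67), C(d6,50), F(d8,33), G(d5,23), A(d1,17), D(d4,13)
E→slot 1; J→slot 4; I→slot 3; B skipped; H→slot 5; C→slot 6; F→slot 8; G→slot 2; A skipped; D skipped.
7 of 10 scheduled.

7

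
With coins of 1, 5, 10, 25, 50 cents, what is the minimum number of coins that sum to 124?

124 − 2×50→24 − 2×10→4 − 4×1→0
Total coins = 2 + 2 + 4 = 8

8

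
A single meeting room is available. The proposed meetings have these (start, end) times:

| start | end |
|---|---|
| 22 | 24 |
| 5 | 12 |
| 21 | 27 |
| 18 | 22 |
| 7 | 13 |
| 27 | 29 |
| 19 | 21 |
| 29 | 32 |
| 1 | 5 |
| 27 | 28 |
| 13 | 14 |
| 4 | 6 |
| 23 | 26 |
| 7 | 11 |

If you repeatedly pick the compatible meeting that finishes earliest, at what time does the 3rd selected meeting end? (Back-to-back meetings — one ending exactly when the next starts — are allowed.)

14

Sort by end time and greedily take each interval whose start is ≥ the last chosen end.
By end time: (1,5), (4,6), (7,11), (5,12), (7,13), (13,14), (19,21), (18,22), (22,24), (23,26), (21,27), (27,28), (27,29), (29,32).
Pick (1,5); next start ≥ 5 → (7,11); next start ≥ 11 → (13,14); next start ≥ 14 → (19,21); next start ≥ 21 → (22,24); next start ≥ 24 → (27,28); next start ≥ 28 → (29,32).
Selected: (1,5) (7,11) (13,14) (19,21) (22,24) (27,28) (29,32)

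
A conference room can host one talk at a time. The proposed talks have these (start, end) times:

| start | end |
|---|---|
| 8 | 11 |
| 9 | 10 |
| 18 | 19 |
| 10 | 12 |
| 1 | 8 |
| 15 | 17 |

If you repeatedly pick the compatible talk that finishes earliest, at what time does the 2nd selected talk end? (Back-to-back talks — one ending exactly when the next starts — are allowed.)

10

By end time: (1,8), (9,10), (8,11), (10,12), (15,17), (18,19).
Pick (1,8); next start ≥ 8 → (9,10); next start ≥ 10 → (10,12); next start ≥ 12 → (15,17); next start ≥ 17 → (18,19).
Selected: (1,8) (9,10) (10,12) (15,17) (18,19)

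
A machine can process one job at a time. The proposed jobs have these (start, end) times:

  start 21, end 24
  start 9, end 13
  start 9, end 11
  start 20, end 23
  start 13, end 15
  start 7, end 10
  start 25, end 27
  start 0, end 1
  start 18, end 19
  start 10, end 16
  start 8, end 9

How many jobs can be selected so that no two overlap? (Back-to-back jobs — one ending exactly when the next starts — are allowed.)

7

Greedy by earliest finish: after sorting by end time, pick each interval compatible with the last pick.
By end time: (0,1), (8,9), (7,10), (9,11), (9,13), (13,15), (10,16), (18,19), (20,23), (21,24), (25,27).
Pick (0,1); next start ≥ 1 → (8,9); next start ≥ 9 → (9,11); next start ≥ 11 → (13,15); next start ≥ 15 → (18,19); next start ≥ 19 → (20,23); next start ≥ 23 → (25,27).
Selected 7 jobs.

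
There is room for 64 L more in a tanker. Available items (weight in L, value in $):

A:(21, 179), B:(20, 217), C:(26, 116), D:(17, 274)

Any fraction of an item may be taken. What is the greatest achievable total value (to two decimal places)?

696.77

Order: D (274/17=16.12) > B (217/20=10.85) > A (179/21=8.52) > C (116/26=4.46)
Fill: take D (17 @ 274) → take B (20 @ 217) → take A (21 @ 179) → take 6/26 of C → 26.77; 64/64 used.
Total value = 696.77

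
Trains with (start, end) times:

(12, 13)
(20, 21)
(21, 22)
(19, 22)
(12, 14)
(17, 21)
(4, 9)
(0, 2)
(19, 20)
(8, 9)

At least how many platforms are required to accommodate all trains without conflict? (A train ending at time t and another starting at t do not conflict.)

starts: [0, 4, 8, 12, 12, 17, 19, 19, 20, 21]
ends:   [2, 9, 9, 13, 14, 20, 21, 21, 22, 22]
s0→1 e2→0 s4→1 s8→2 e9→1 e9→0 s12→1 s12→2 e13→1 e14→0 s17→1 s19→2 s19→3  — peak 3.

3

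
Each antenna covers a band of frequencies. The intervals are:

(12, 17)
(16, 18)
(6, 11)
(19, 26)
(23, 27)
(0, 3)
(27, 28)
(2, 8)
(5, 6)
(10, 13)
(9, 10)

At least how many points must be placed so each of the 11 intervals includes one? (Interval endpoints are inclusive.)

6

Process intervals by earliest right end; each time one isn't hit yet, stab at its right endpoint.
By right end: [0,3]  [5,6]  [2,8]  [9,10]  [6,11]  [10,13]  [12,17]  [16,18]  [19,26]  [23,27]  [27,28]
[0,3] uncovered → point at 3; [5,6] uncovered → point at 6; [9,10] uncovered → point at 10; [12,17] uncovered → point at 17; [19,26] uncovered → point at 26; [27,28] uncovered → point at 28.
Points: 3, 6, 10, 17, 26, 28 (6 total).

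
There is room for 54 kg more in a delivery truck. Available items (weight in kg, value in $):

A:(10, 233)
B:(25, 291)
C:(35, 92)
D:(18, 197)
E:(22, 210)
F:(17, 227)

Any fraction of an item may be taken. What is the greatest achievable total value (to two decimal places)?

Sort by value per unit weight and fill in that order.
Order: A (233/10=23.30) > F (227/17=13.35) > B (291/25=11.64) > D (197/18=10.94) > E (210/22=9.55) > C (92/35=2.63)
Fill: take A (10 @ 233) → take F (17 @ 227) → take B (25 @ 291) → take 2/18 of D → 21.89; 54/54 used.
Total value = 772.89

772.89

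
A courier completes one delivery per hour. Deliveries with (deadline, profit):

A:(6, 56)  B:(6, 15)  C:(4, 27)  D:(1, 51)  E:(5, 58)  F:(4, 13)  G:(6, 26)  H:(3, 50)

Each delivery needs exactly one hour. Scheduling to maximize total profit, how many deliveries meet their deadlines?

By profit: E(d5,58), A(d6,56), D(d1,51), H(d3,50), C(d4,27), G(d6,26), B(d6,15), F(d4,13)
E→slot 5; A→slot 6; D→slot 1; H→slot 3; C→slot 4; G→slot 2; B skipped; F skipped.
6 of 8 scheduled.

6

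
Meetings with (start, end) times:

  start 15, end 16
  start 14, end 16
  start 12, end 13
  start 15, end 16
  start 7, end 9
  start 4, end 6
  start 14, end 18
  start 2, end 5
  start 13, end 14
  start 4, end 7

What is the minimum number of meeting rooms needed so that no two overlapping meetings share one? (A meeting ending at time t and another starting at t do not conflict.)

4

Events (time:±→running): 2:+→1 4:+→2 4:+→3 5:-→2 6:-→1 7:-→0 7:+→1 9:-→0 12:+→1 13:-→0 13:+→1 14:-→0 14:+→1 14:+→2 15:+→3 15:+→4 … peak 4.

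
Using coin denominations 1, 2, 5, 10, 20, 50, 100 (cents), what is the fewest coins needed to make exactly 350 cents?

350 − 3×100→50 − 1×50→0
Total coins = 3 + 1 = 4

4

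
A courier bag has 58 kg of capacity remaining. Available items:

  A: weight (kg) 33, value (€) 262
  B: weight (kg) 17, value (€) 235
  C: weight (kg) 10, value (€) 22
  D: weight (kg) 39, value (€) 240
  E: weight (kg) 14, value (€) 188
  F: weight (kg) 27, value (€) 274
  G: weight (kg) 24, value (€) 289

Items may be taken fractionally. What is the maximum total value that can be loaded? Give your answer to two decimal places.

Order: B (235/17=13.82) > E (188/14=13.43) > G (289/24=12.04) > F (274/27=10.15) > A (262/33=7.94) > D (240/39=6.15) > C (22/10=2.20)
Fill: take B (17 @ 235) → take E (14 @ 188) → take G (24 @ 289) → take 3/27 of F → 30.44; 58/58 used.
Total value = 742.44

742.44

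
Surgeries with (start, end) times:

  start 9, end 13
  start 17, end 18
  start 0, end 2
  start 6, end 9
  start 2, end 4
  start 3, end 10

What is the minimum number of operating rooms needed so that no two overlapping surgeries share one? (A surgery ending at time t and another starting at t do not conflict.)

Events (time:±→running): 0:+→1 2:-→0 2:+→1 3:+→2 … peak 2.

2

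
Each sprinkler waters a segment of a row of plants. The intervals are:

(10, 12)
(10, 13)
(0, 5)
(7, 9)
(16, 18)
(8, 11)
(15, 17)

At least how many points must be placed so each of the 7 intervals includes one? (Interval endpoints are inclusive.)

4

Process intervals by earliest right end; each time one isn't hit yet, stab at its right endpoint.
Sorted: [0,5] [7,9] [8,11] [10,12] [10,13] [15,17] [16,18]
{[0,5]} hit by 5; {[7,9],[8,11]} hit by 9; {[10,12],[10,13]} hit by 12; {[15,17],[16,18]} hit by 17.
Points: 5, 9, 12, 17 (4 total).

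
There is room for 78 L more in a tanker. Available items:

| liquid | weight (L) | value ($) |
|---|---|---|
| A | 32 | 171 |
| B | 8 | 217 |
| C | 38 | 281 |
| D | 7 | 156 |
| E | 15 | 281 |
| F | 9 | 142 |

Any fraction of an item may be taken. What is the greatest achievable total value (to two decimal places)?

Ratios (sorted): B 27.12, D 22.29, E 18.73, F 15.78, C 7.39, A 5.34
take B (8 @ 217); take D (7 @ 156); take E (15 @ 281); take F (9 @ 142); take C (38 @ 281); take 1/32 of A → 5.34. Capacity used 78/78.
Total value = 1082.34

1082.34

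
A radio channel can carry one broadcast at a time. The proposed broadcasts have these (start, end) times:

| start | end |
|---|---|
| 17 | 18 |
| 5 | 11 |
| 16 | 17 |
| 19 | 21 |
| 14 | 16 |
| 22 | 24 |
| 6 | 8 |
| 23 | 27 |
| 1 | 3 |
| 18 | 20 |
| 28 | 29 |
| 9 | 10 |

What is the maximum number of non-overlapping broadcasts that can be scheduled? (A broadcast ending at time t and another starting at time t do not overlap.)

Order by finish time; keep every interval that doesn't clash with the previous kept one.
Sorted by end: (1,3)  (6,8)  (9,10)  (5,11)  (14,16)  (16,17)  (17,18)  (18,20)  (19,21)  (22,24)  (23,27)  (28,29)
take (1,3); take (6,8); take (9,10); take (14,16); take (16,17); take (17,18); take (18,20); take (22,24); take (28,29).
Selected 9 broadcasts.

9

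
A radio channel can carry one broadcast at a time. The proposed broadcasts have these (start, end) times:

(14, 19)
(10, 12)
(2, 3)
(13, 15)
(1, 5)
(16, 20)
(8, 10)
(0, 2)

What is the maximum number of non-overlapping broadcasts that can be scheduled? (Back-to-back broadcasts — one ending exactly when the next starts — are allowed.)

6

Sort by end time and greedily take each interval whose start is ≥ the last chosen end.
By end time: (0,2), (2,3), (1,5), (8,10), (10,12), (13,15), (14,19), (16,20).
Pick (0,2); next start ≥ 2 → (2,3); next start ≥ 3 → (8,10); next start ≥ 10 → (10,12); next start ≥ 12 → (13,15); next start ≥ 15 → (16,20).
Selected 6 broadcasts.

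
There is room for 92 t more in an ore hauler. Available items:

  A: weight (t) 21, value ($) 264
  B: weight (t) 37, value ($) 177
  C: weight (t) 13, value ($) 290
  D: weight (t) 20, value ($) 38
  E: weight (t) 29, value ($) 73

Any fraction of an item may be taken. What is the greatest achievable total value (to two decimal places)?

783.86

Order: C (290/13=22.31) > A (264/21=12.57) > B (177/37=4.78) > E (73/29=2.52) > D (38/20=1.90)
Fill: take C (13 @ 290) → take A (21 @ 264) → take B (37 @ 177) → take 21/29 of E → 52.86; 92/92 used.
Total value = 783.86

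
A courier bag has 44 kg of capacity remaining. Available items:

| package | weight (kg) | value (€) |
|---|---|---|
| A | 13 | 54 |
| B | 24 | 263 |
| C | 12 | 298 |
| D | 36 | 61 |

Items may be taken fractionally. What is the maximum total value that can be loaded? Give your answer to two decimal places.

594.23

Order: C (298/12=24.83) > B (263/24=10.96) > A (54/13=4.15) > D (61/36=1.69)
Fill: take C (12 @ 298) → take B (24 @ 263) → take 8/13 of A → 33.23; 44/44 used.
Total value = 594.23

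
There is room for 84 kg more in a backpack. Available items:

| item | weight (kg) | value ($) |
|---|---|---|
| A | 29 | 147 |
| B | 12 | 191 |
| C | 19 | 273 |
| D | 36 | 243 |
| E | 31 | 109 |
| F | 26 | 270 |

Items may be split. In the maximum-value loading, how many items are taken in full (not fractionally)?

3

Ratios (sorted): B 15.92, C 14.37, F 10.38, D 6.75, A 5.07, E 3.52
take B (12 @ 191); take C (19 @ 273); take F (26 @ 270); take 27/36 of D → 182.25. Capacity used 84/84.
3 item(s) taken whole; one partial (take 27/36 of D).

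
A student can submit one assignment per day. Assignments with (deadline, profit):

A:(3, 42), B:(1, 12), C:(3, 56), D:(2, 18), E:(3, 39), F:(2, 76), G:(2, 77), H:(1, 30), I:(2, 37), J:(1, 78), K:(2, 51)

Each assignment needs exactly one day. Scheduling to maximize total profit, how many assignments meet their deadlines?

Profit order: J=78 G=77 F=76 C=56 K=51 A=42 E=39 I=37 H=30 D=18 B=12
Assign: J→slot 1, G→slot 2, F skipped, C→slot 3, K skipped, A skipped, E skipped, I skipped, H skipped, D skipped, B skipped.
Slots: [1:J] [2:G] [3:C]
3 of 11 scheduled.

3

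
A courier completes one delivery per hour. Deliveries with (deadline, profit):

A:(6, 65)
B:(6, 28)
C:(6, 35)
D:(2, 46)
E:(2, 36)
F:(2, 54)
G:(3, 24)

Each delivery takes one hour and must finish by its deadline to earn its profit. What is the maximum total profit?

252

Take jobs in profit order; each goes to the latest open slot no later than its deadline.
By profit: A(d6,65), F(d2,54), D(d2,46), E(d2,36), C(d6,35), B(d6,28), G(d3,24)
A→slot 6; F→slot 2; D→slot 1; E skipped; C→slot 5; B→slot 4; G→slot 3.
Profit = 46 + 54 + 24 + 28 + 35 + 65 = 252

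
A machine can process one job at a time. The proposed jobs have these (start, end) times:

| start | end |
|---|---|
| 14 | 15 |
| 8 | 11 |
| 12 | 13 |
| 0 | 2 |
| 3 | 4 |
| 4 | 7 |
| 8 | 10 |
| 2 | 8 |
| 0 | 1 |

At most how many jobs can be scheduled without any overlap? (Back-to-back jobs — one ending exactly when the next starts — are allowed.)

6

Sorted by end: (0,1)  (0,2)  (3,4)  (4,7)  (2,8)  (8,10)  (8,11)  (12,13)  (14,15)
take (0,1); take (3,4); take (4,7); take (8,10); take (12,13); take (14,15).
Selected 6 jobs.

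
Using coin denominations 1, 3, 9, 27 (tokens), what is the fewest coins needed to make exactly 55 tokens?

3

Use the largest denomination that fits, subtract, and repeat.
55 − 2×27→1 − 1×1→0
Total coins = 2 + 1 = 3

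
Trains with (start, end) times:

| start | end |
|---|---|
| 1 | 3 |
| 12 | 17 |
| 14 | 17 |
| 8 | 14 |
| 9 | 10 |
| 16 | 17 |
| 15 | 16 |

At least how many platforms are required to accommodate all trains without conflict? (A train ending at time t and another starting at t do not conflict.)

3

The answer is the maximum number of intervals overlapping at any instant.
starts: [1, 8, 9, 12, 14, 15, 16]
ends:   [3, 10, 14, 16, 17, 17, 17]
s1→1 e3→0 s8→1 s9→2 e10→1 s12→2 e14→1 s14→2 s15→3  — peak 3.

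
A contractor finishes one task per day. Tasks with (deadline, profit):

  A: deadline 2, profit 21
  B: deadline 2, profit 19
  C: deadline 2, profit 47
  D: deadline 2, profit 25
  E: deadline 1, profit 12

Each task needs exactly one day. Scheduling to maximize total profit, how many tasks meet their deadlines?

Sort by profit descending; place each in the latest free slot ≤ its deadline.
By profit: C(d2,47), D(d2,25), A(d2,21), B(d2,19), E(d1,12)
C→slot 2; D→slot 1; A skipped; B skipped; E skipped.
2 of 5 scheduled.

2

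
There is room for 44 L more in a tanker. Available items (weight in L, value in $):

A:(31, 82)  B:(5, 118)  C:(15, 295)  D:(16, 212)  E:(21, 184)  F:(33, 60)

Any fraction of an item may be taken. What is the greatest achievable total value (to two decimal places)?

695.10

Sort by value per unit weight and fill in that order.
Ratios (sorted): B 23.60, C 19.67, D 13.25, E 8.76, A 2.65, F 1.82
take B (5 @ 118); take C (15 @ 295); take D (16 @ 212); take 8/21 of E → 70.10. Capacity used 44/44.
Total value = 695.10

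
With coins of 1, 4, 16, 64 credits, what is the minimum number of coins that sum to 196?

Use the largest denomination that fits, subtract, and repeat.
196 − 3×64→4 − 1×4→0
Total coins = 3 + 1 = 4

4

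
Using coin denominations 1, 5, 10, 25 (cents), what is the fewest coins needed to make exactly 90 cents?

90 − 3×25→15 − 1×10→5 − 1×5→0
Total coins = 3 + 1 + 1 = 5

5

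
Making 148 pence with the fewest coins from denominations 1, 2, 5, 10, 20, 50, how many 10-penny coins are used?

Use the largest denomination that fits, subtract, and repeat.
148 = 2×50 + 2×20 + 1×5 + 1×2 + 1×1
Count of 10: 0

0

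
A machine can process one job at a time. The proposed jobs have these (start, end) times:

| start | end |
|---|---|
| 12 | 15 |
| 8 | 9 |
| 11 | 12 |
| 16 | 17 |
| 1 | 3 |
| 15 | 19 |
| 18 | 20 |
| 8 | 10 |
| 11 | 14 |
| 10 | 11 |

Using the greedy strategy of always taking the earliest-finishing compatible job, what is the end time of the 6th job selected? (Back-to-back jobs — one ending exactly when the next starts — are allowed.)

Order by finish time; keep every interval that doesn't clash with the previous kept one.
By end time: (1,3), (8,9), (8,10), (10,11), (11,12), (11,14), (12,15), (16,17), (15,19), (18,20).
Pick (1,3); next start ≥ 3 → (8,9); next start ≥ 9 → (10,11); next start ≥ 11 → (11,12); next start ≥ 12 → (12,15); next start ≥ 15 → (16,17); next start ≥ 17 → (18,20).
Selected: (1,3) (8,9) (10,11) (11,12) (12,15) (16,17) (18,20)

17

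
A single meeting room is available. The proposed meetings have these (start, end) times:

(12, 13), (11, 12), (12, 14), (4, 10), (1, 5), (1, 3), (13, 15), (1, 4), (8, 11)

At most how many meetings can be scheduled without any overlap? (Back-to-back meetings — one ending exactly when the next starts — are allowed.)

5

Order by finish time; keep every interval that doesn't clash with the previous kept one.
By end time: (1,3), (1,4), (1,5), (4,10), (8,11), (11,12), (12,13), (12,14), (13,15).
Pick (1,3); next start ≥ 3 → (4,10); next start ≥ 10 → (11,12); next start ≥ 12 → (12,13); next start ≥ 13 → (13,15).
Selected 5 meetings.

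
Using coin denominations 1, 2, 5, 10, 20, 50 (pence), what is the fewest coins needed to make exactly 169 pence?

7

Use the largest denomination that fits, subtract, and repeat.
169 − 3×50→19 − 1×10→9 − 1×5→4 − 2×2→0
Total coins = 3 + 1 + 1 + 2 = 7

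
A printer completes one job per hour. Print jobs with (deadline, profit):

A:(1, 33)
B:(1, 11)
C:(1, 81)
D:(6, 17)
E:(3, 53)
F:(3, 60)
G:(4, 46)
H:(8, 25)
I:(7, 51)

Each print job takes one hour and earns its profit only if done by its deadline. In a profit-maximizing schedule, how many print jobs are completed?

7

Sort by profit descending; place each in the latest free slot ≤ its deadline.
By profit: C(d1,81), F(d3,60), E(d3,53), I(d7,51), G(d4,46), A(d1,33), H(d8,25), D(d6,17), B(d1,11)
C→slot 1; F→slot 3; E→slot 2; I→slot 7; G→slot 4; A skipped; H→slot 8; D→slot 6; B skipped.
7 of 9 scheduled.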